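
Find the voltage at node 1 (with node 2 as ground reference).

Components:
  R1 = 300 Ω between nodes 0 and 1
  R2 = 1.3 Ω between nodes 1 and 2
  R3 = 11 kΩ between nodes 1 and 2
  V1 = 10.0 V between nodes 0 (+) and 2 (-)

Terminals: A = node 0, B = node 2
Nodal analysis, taking node 2 as the 0 V reference.
Source V1 fixes V_0 = 10 V.
KCL at each unknown node (sum of currents leaving = 0; resistances in Ω):
  Node 1: (V_1 - 10)/300 + (V_1 - 0)/1.3 + (V_1 - 0)/11000 = 0
Collecting terms: 0.7727 × V_1 = 0.03333  =>  V_1 = 0.04314 V
The requested potential is V_1 = 0.04314 V.

Final answer: V_1 = 0.04314 V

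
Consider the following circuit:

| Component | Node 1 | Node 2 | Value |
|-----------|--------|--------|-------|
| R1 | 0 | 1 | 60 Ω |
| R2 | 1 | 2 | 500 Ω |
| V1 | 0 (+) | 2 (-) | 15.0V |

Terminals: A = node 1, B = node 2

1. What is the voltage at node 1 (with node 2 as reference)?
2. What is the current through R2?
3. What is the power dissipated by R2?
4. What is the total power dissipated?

Nodal analysis, taking node 2 as the 0 V reference.
Source V1 fixes V_0 = 15 V.
KCL at each unknown node (sum of currents leaving = 0; resistances in Ω):
  Node 1: (V_1 - 15)/60 + (V_1 - 0)/500 = 0
Collecting terms: 0.01867 × V_1 = 0.25  =>  V_1 = 13.39 V
Part 1:
  Read off the nodal solution: V_1 = 13.39 V
Part 2:
  I_R2 = (V_1 - V_2)/R2 = (13.39 - 0)/500 = 0.02679 A
  Magnitude: I_R2 = 0.02679 A
Part 3:
  I_R2 = (V_1 - V_2)/R2 = (13.39 - 0)/500 = 0.02679 A
  P_R2 = I_R2² × R2 = (0.02679)² × 500 = 0.3587 W
Part 4:
  Power in each resistor, P = (ΔV)²/R:
    P_R1 = (15 - 13.39)²/60 = 0.04305 W
    P_R2 = (13.39 - 0)²/500 = 0.3587 W
  P_total = P_R1 + P_R2 = 0.4018 W

Final answers:
1. V_1 = 13.39 V
2. I_R2 = 0.02679 A
3. P_R2 = 0.3587 W
4. P_total = 0.4018 W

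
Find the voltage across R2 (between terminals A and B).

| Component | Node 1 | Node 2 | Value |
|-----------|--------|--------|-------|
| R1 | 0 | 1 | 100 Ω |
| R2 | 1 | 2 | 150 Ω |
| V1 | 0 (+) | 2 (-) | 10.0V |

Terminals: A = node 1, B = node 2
R1 and R2 are in series across V1 (node 0 → node 1 → node 2), and the output A–B is taken across R2, so this is a voltage divider.
Series current: I = V1/(R1 + R2) = 10/(100 + 150) = 10/250 = 0.04 A
V_R2 = I × R2 = V1 × R2/(R1 + R2) = 10 × 150/250 = 6 V

Final answer: 6 V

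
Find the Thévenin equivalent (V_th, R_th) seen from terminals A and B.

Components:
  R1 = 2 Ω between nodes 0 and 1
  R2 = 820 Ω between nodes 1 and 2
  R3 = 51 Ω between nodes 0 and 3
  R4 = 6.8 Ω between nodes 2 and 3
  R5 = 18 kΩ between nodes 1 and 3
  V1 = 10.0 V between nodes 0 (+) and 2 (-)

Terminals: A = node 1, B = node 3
Step 1 — V_th is the open-circuit voltage V_A - V_B (nothing connected across the terminals).
Nodal analysis, taking node 2 as the 0 V reference.
Source V1 fixes V_0 = 10 V.
KCL at each unknown node (sum of currents leaving = 0; resistances in Ω):
  Node 1: (V_1 - 10)/2 + (V_1 - 0)/820 + (V_1 - V_3)/18000 = 0
  Node 3: (V_3 - 10)/51 + (V_3 - 0)/6.8 + (V_3 - V_1)/18000 = 0
Collecting terms (coefficients in siemens):
  0.5013·V_1 - 0.00005556·V_3 = 5
  0.1667·V_3 - 0.00005556·V_1 = 0.1961
Determinant D = (0.5013)(0.1667) - (-0.00005556)(-0.00005556) = 0.08357
V_1 = [(5)(0.1667) - (-0.00005556)(0.1961)]/D = 9.975 V
V_3 = [(0.5013)(0.1961) - (5)(-0.00005556)]/D = 1.179 V
V_th = V_1 - V_3 = 9.975 - 1.179 = 8.795 V
Step 2 — R_th: zero the source — replace V1 by a short circuit (node 2 merges into node 0) — and find the resistance seen between A (node 1) and B (node 3).
Reduce the network between node 1 (A) and node 3 (B) by series/parallel combination:
  Rp1 = R1 ‖ R2 (parallel, both between nodes 0 and 1) = 1/(1/2 + 1/820) = 1.995 Ω
  Rp2 = R3 ‖ R4 (parallel, both between nodes 0 and 3) = 1/(1/51 + 1/6.8) = 6 Ω
  Rs1 = Rp1 + Rp2 (series, joined only at node 0) = 1.995 + 6 = 7.995 Ω
  Rp3 = R5 ‖ Rs1 (parallel, both between nodes 1 and 3) = 1/(1/18000 + 1/7.995) = 7.992 Ω
R_th = 7.992 Ω

Final answer: V_th = 8.795 V, R_th = 7.992 Ω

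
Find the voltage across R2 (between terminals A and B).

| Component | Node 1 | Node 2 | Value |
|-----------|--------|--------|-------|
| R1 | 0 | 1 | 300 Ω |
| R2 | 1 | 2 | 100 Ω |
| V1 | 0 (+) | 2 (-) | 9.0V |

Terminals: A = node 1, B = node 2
R1 and R2 are in series across V1 (node 0 → node 1 → node 2), and the output A–B is taken across R2, so this is a voltage divider.
Series current: I = V1/(R1 + R2) = 9/(300 + 100) = 9/400 = 0.0225 A
V_R2 = I × R2 = V1 × R2/(R1 + R2) = 9 × 100/400 = 2.25 V

Final answer: 2.25 V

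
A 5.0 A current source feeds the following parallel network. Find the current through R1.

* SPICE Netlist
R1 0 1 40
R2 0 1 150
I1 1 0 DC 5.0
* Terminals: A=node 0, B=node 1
All resistors sit directly between nodes 0 and 1, so they are in parallel and share one voltage V; the full source current 5 A splits among them.
1/R_par = 1/40 + 1/150 = 0.03167 S  =>  R_par = 31.58 Ω
V = I × R_par = 5 × 31.58 = 157.9 V
I_R1 = V/R1 = 157.9/40 = 3.947 A

Final answer: 3.947 A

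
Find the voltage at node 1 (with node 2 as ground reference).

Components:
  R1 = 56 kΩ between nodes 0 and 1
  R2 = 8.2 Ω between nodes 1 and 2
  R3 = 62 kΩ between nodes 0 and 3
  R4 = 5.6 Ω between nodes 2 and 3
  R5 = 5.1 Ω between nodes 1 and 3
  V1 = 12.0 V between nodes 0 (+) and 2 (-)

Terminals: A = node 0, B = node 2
Nodal analysis, taking node 2 as the 0 V reference.
Source V1 fixes V_0 = 12 V.
KCL at each unknown node (sum of currents leaving = 0; resistances in Ω):
  Node 1: (V_1 - 12)/56000 + (V_1 - 0)/8.2 + (V_1 - V_3)/5.1 = 0
  Node 3: (V_3 - 12)/62000 + (V_3 - 0)/5.6 + (V_3 - V_1)/5.1 = 0
Collecting terms (coefficients in siemens):
  0.318·V_1 - 0.1961·V_3 = 0.0002143
  0.3747·V_3 - 0.1961·V_1 = 0.0001935
Determinant D = (0.318)(0.3747) - (-0.1961)(-0.1961) = 0.08071
V_1 = [(0.0002143)(0.3747) - (-0.1961)(0.0001935)]/D = 0.001465 V
V_3 = [(0.318)(0.0001935) - (0.0002143)(-0.1961)]/D = 0.001283 V
The requested potential is V_1 = 0.001465 V.

Final answer: V_1 = 0.001465 V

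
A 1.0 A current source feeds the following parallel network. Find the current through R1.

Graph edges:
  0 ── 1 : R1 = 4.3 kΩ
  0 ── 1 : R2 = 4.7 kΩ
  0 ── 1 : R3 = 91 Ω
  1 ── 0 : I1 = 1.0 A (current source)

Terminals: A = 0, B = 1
All resistors sit directly between nodes 0 and 1, so they are in parallel and share one voltage V; the full source current 1 A splits among them.
1/R_par = 1/4300 + 1/4700 + 1/91 = 0.01143 S  =>  R_par = 87.46 Ω
V = I × R_par = 1 × 87.46 = 87.46 V
I_R1 = V/R1 = 87.46/4300 = 0.02034 A

Final answer: 0.02034 A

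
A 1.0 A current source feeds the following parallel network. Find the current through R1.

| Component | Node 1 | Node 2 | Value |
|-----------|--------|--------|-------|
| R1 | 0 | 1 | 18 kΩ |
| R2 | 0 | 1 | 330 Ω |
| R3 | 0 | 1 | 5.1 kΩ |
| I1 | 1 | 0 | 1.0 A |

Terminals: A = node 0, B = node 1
All resistors sit directly between nodes 0 and 1, so they are in parallel and share one voltage V; the full source current 1 A splits among them.
1/R_par = 1/18000 + 1/330 + 1/5100 = 0.003282 S  =>  R_par = 304.7 Ω
V = I × R_par = 1 × 304.7 = 304.7 V
I_R1 = V/R1 = 304.7/18000 = 0.01693 A

Final answer: 0.01693 A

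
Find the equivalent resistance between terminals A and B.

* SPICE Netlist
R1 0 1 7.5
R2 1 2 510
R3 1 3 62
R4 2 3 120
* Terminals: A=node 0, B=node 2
Reduce the network between node 0 (A) and node 2 (B) by series/parallel combination:
  Rs1 = R3 + R4 (series, joined only at node 3) = 62 + 120 = 182 Ω
  Rp1 = R2 ‖ Rs1 (parallel, both between nodes 1 and 2) = 1/(1/510 + 1/182) = 134.1 Ω
  Rs2 = R1 + Rp1 (series, joined only at node 1) = 7.5 + 134.1 = 141.6 Ω
R_eq = 141.6 Ω

Final answer: 141.6 Ω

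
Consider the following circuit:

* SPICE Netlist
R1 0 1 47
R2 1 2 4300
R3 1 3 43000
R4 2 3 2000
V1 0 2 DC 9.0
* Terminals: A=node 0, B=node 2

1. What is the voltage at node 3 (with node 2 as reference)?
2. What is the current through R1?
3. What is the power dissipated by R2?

Nodal analysis, taking node 2 as the 0 V reference.
Source V1 fixes V_0 = 9 V.
KCL at each unknown node (sum of currents leaving = 0; resistances in Ω):
  Node 1: (V_1 - 9)/47 + (V_1 - 0)/4300 + (V_1 - V_3)/43000 = 0
  Node 3: (V_3 - V_1)/43000 + (V_3 - 0)/2000 = 0
Collecting terms (coefficients in siemens):
  0.02153·V_1 - 0.00002326·V_3 = 0.1915
  0.0005233·V_3 - 0.00002326·V_1 = 0
Determinant D = (0.02153)(0.0005233) - (-0.00002326)(-0.00002326) = 0.00001127
V_1 = [(0.1915)(0.0005233) - (-0.00002326)(0)]/D = 8.894 V
V_3 = [(0.02153)(0) - (0.1915)(-0.00002326)]/D = 0.3953 V
Part 1:
  Read off the nodal solution: V_3 = 0.3953 V
Part 2:
  I_R1 = (V_0 - V_1)/R1 = (9 - 8.894)/47 = 0.002266 A
  Magnitude: I_R1 = 0.002266 A
Part 3:
  I_R2 = (V_1 - V_2)/R2 = (8.894 - 0)/4300 = 0.002068 A
  P_R2 = I_R2² × R2 = (0.002068)² × 4300 = 0.01839 W

Final answers:
1. V_3 = 0.3953 V
2. I_R1 = 0.002266 A
3. P_R2 = 0.01839 W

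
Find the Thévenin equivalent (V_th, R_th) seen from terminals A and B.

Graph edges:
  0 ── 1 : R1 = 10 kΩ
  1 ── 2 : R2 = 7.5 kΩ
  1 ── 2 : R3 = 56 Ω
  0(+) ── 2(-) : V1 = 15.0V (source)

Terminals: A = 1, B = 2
Step 1 — V_th is the open-circuit voltage V_A - V_B (nothing connected across the terminals).
Nodal analysis, taking node 2 as the 0 V reference.
Source V1 fixes V_0 = 15 V.
KCL at each unknown node (sum of currents leaving = 0; resistances in Ω):
  Node 1: (V_1 - 15)/10000 + (V_1 - 0)/7500 + (V_1 - 0)/56 = 0
Collecting terms: 0.01809 × V_1 = 0.0015  =>  V_1 = 0.08292 V
V_th = V_1 - V_2 = 0.08292 - 0 = 0.08292 V
Step 2 — R_th: zero the source — replace V1 by a short circuit (node 2 merges into node 0) — and find the resistance seen between A (node 1) and B (node 0).
Reduce the network between node 1 (A) and node 0 (B) by series/parallel combination:
  Rp1 = R1 ‖ R2 ‖ R3 (parallel, all between nodes 0 and 1) = 1/(1/10000 + 1/7500 + 1/56) = 55.28 Ω
R_th = 55.28 Ω

Final answer: V_th = 0.08292 V, R_th = 55.28 Ω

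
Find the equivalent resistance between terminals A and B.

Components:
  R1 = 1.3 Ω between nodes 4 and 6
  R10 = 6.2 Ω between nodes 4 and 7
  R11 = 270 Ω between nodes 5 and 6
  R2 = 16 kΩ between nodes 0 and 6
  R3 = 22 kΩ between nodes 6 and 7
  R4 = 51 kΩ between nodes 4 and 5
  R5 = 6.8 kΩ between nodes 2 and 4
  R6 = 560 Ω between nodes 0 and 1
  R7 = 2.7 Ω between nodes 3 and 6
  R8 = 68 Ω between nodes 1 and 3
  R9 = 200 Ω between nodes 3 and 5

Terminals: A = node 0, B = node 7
The network is not a plain series/parallel combination. Inject a 1 A test current into terminal A (node 0) and return it from terminal B (node 7); then R_eq = V_A / (1 A).
Nodal analysis, taking node 7 as the 0 V reference.
Current source I_test pushes 1 A into node 0 and draws it out of node 7.
KCL at each unknown node (sum of currents leaving = 0; resistances in Ω):
  Node 0: (V_0 - V_6)/16000 + (V_0 - V_1)/560 - 1 = 0
  Node 1: (V_1 - V_0)/560 + (V_1 - V_3)/68 = 0
  Node 2: (V_2 - V_4)/6800 = 0
  Node 3: (V_3 - V_1)/68 + (V_3 - V_6)/2.7 + (V_3 - V_5)/200 = 0
  Node 4: (V_4 - V_2)/6800 + (V_4 - V_6)/1.3 + (V_4 - V_5)/51000 + (V_4 - 0)/6.2 = 0
  Node 5: (V_5 - V_3)/200 + (V_5 - V_4)/51000 + (V_5 - V_6)/270 = 0
  Node 6: (V_6 - V_0)/16000 + (V_6 - V_3)/2.7 + (V_6 - V_4)/1.3 + (V_6 - V_5)/270 + (V_6 - 0)/22000 = 0
Collecting terms (coefficients in siemens):
  0.001848·V_0 - 0.001786·V_1 - 0.0000625·V_6 = 1
  0.01649·V_1 - 0.001786·V_0 - 0.01471·V_3 = 0
  0.0001471·V_2 - 0.0001471·V_4 = 0
  0.3901·V_3 - 0.01471·V_1 - 0.005·V_5 - 0.3704·V_6 = 0
  0.9307·V_4 - 0.0001471·V_2 - 0.00001961·V_5 - 0.7692·V_6 = 0
  0.008723·V_5 - 0.005·V_3 - 0.00001961·V_4 - 0.003704·V_6 = 0
  1.143·V_6 - 0.0000625·V_0 - 0.3704·V_3 - 0.7692·V_4 - 0.003704·V_5 = 0
Solving these 7 simultaneous equations (Gaussian elimination) gives:
  V_0 = 614.3 V, V_1 = 75.5 V, V_2 = 6.198 V, V_3 = 10.08 V
  V_4 = 6.198 V, V_5 = 8.975 V, V_6 = 7.497 V
R_eq = V_0 / 1 A = 614.3 Ω

Final answer: 614.3 Ω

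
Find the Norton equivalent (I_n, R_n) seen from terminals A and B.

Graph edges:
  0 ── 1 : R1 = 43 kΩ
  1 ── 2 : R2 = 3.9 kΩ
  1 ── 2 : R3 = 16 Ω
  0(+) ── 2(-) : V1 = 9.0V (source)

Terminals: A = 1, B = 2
Find the Thévenin equivalent first; then I_n = V_th/R_th and R_n = R_th.
Step 1 — V_th is the open-circuit voltage V_A - V_B (nothing connected across the terminals).
Nodal analysis, taking node 2 as the 0 V reference.
Source V1 fixes V_0 = 9 V.
KCL at each unknown node (sum of currents leaving = 0; resistances in Ω):
  Node 1: (V_1 - 9)/43000 + (V_1 - 0)/3900 + (V_1 - 0)/16 = 0
Collecting terms: 0.06278 × V_1 = 0.0002093  =>  V_1 = 0.003334 V
V_th = V_1 - V_2 = 0.003334 - 0 = 0.003334 V
Step 2 — R_th: zero the source — replace V1 by a short circuit (node 2 merges into node 0) — and find the resistance seen between A (node 1) and B (node 0).
Reduce the network between node 1 (A) and node 0 (B) by series/parallel combination:
  Rp1 = R1 ‖ R2 ‖ R3 (parallel, all between nodes 0 and 1) = 1/(1/43000 + 1/3900 + 1/16) = 15.93 Ω
R_th = 15.93 Ω
I_n = V_th/R_th = 0.003334/15.93 = 0.0002093 A, and R_n = R_th = 15.93 Ω

Final answer: I_n = 0.0002093 A, R_n = 15.93 Ω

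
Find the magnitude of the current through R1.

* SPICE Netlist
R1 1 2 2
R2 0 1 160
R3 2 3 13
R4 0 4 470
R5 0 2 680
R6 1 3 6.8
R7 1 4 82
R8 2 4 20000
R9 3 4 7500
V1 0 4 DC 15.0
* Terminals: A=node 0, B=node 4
Nodal analysis, taking node 4 as the 0 V reference.
Source V1 fixes V_0 = 15 V.
KCL at each unknown node (sum of currents leaving = 0; resistances in Ω):
  Node 1: (V_1 - V_2)/2 + (V_1 - 15)/160 + (V_1 - V_3)/6.8 + (V_1 - 0)/82 = 0
  Node 2: (V_2 - V_1)/2 + (V_2 - V_3)/13 + (V_2 - 15)/680 + (V_2 - 0)/20000 = 0
  Node 3: (V_3 - V_2)/13 + (V_3 - V_1)/6.8 + (V_3 - 0)/7500 = 0
Collecting terms (coefficients in siemens):
  0.6655·V_1 - 0.5·V_2 - 0.1471·V_3 = 0.09375
  0.5784·V_2 - 0.5·V_1 - 0.07692·V_3 = 0.02206
  0.2241·V_3 - 0.1471·V_1 - 0.07692·V_2 = 0
Solving these 3 simultaneous equations (Gaussian elimination) gives:
  V_1 = 5.76 V, V_2 = 5.784 V, V_3 = 5.765 V
I_R1 = (V_1 - V_2)/R1 = (5.76 - 5.784)/2 = -0.01181 A
|I_R1| = 0.01181 A

Final answer: |I_R1| = 0.01181 A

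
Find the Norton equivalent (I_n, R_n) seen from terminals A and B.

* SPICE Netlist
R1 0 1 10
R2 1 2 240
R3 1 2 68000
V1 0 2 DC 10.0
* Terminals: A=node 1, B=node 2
Find the Thévenin equivalent first; then I_n = V_th/R_th and R_n = R_th.
Step 1 — V_th is the open-circuit voltage V_A - V_B (nothing connected across the terminals).
Nodal analysis, taking node 2 as the 0 V reference.
Source V1 fixes V_0 = 10 V.
KCL at each unknown node (sum of currents leaving = 0; resistances in Ω):
  Node 1: (V_1 - 10)/10 + (V_1 - 0)/240 + (V_1 - 0)/68000 = 0
Collecting terms: 0.1042 × V_1 = 1  =>  V_1 = 9.599 V
V_th = V_1 - V_2 = 9.599 - 0 = 9.599 V
Step 2 — R_th: zero the source — replace V1 by a short circuit (node 2 merges into node 0) — and find the resistance seen between A (node 1) and B (node 0).
Reduce the network between node 1 (A) and node 0 (B) by series/parallel combination:
  Rp1 = R1 ‖ R2 ‖ R3 (parallel, all between nodes 0 and 1) = 1/(1/10 + 1/240 + 1/68000) = 9.599 Ω
R_th = 9.599 Ω
I_n = V_th/R_th = 9.599/9.599 = 1 A, and R_n = R_th = 9.599 Ω

Final answer: I_n = 1 A, R_n = 9.599 Ω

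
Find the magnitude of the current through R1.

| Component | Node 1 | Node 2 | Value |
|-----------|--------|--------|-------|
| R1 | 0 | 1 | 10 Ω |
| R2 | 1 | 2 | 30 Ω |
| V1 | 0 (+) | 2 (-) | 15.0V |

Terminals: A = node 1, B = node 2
Nodal analysis, taking node 2 as the 0 V reference.
Source V1 fixes V_0 = 15 V.
KCL at each unknown node (sum of currents leaving = 0; resistances in Ω):
  Node 1: (V_1 - 15)/10 + (V_1 - 0)/30 = 0
Collecting terms: 0.1333 × V_1 = 1.5  =>  V_1 = 11.25 V
I_R1 = (V_0 - V_1)/R1 = (15 - 11.25)/10 = 0.375 A
|I_R1| = 0.375 A

Final answer: |I_R1| = 0.375 A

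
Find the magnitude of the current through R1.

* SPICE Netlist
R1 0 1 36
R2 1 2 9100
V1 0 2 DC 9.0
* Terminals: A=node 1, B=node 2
Nodal analysis, taking node 2 as the 0 V reference.
Source V1 fixes V_0 = 9 V.
KCL at each unknown node (sum of currents leaving = 0; resistances in Ω):
  Node 1: (V_1 - 9)/36 + (V_1 - 0)/9100 = 0
Collecting terms: 0.02789 × V_1 = 0.25  =>  V_1 = 8.965 V
I_R1 = (V_0 - V_1)/R1 = (9 - 8.965)/36 = 0.0009851 A
|I_R1| = 0.0009851 A

Final answer: |I_R1| = 0.0009851 A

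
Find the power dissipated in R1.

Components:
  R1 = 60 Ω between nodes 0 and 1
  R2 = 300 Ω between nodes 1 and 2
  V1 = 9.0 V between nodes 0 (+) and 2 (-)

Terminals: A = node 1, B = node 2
Nodal analysis, taking node 2 as the 0 V reference.
Source V1 fixes V_0 = 9 V.
KCL at each unknown node (sum of currents leaving = 0; resistances in Ω):
  Node 1: (V_1 - 9)/60 + (V_1 - 0)/300 = 0
Collecting terms: 0.02 × V_1 = 0.15  =>  V_1 = 7.5 V
I_R1 = (V_0 - V_1)/R1 = (9 - 7.5)/60 = 0.025 A
P_R1 = I_R1² × R1 = (0.025)² × 60 = 0.0375 W

Final answer: 0.0375 W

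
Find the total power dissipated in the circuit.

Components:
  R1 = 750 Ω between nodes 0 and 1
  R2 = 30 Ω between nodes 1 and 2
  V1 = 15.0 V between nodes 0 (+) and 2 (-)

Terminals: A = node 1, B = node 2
Nodal analysis, taking node 2 as the 0 V reference.
Source V1 fixes V_0 = 15 V.
KCL at each unknown node (sum of currents leaving = 0; resistances in Ω):
  Node 1: (V_1 - 15)/750 + (V_1 - 0)/30 = 0
Collecting terms: 0.03467 × V_1 = 0.02  =>  V_1 = 0.5769 V
Power in each resistor, P = (ΔV)²/R:
  P_R1 = (15 - 0.5769)²/750 = 0.2774 W
  P_R2 = (0.5769 - 0)²/30 = 0.01109 W
P_total = P_R1 + P_R2 = 0.2885 W

Final answer: 0.2885 W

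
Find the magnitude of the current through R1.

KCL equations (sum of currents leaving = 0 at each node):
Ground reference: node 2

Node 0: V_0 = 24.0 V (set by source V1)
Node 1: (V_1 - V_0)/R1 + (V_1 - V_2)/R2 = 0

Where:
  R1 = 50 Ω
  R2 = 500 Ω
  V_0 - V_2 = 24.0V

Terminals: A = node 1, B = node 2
Nodal analysis, taking node 2 as the 0 V reference.
Source V1 fixes V_0 = 24 V.
KCL at each unknown node (sum of currents leaving = 0; resistances in Ω):
  Node 1: (V_1 - 24)/50 + (V_1 - 0)/500 = 0
Collecting terms: 0.022 × V_1 = 0.48  =>  V_1 = 21.82 V
I_R1 = (V_0 - V_1)/R1 = (24 - 21.82)/50 = 0.04364 A
|I_R1| = 0.04364 A

Final answer: |I_R1| = 0.04364 A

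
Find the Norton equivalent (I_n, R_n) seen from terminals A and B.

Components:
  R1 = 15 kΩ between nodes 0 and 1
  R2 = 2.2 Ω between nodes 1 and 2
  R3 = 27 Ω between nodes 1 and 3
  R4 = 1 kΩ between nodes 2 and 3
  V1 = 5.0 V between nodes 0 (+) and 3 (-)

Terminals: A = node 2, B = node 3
Find the Thévenin equivalent first; then I_n = V_th/R_th and R_n = R_th.
Step 1 — V_th is the open-circuit voltage V_A - V_B (nothing connected across the terminals).
Nodal analysis, taking node 3 as the 0 V reference.
Source V1 fixes V_0 = 5 V.
KCL at each unknown node (sum of currents leaving = 0; resistances in Ω):
  Node 1: (V_1 - 5)/15000 + (V_1 - V_2)/2.2 + (V_1 - 0)/27 = 0
  Node 2: (V_2 - V_1)/2.2 + (V_2 - 0)/1000 = 0
Collecting terms (coefficients in siemens):
  0.4916·V_1 - 0.4545·V_2 = 0.0003333
  0.4555·V_2 - 0.4545·V_1 = 0
Determinant D = (0.4916)(0.4555) - (-0.4545)(-0.4545) = 0.01736
V_1 = [(0.0003333)(0.4555) - (-0.4545)(0)]/D = 0.008749 V
V_2 = [(0.4916)(0) - (0.0003333)(-0.4545)]/D = 0.008729 V
V_th = V_2 - V_3 = 0.008729 - 0 = 0.008729 V
Step 2 — R_th: zero the source — replace V1 by a short circuit (node 3 merges into node 0) — and find the resistance seen between A (node 2) and B (node 0).
Reduce the network between node 2 (A) and node 0 (B) by series/parallel combination:
  Rp1 = R1 ‖ R3 (parallel, both between nodes 0 and 1) = 1/(1/15000 + 1/27) = 26.95 Ω
  Rs1 = R2 + Rp1 (series, joined only at node 1) = 2.2 + 26.95 = 29.15 Ω
  Rp2 = R4 ‖ Rs1 (parallel, both between nodes 0 and 2) = 1/(1/1000 + 1/29.15) = 28.33 Ω
R_th = 28.33 Ω
I_n = V_th/R_th = 0.008729/28.33 = 0.0003082 A, and R_n = R_th = 28.33 Ω

Final answer: I_n = 0.0003082 A, R_n = 28.33 Ω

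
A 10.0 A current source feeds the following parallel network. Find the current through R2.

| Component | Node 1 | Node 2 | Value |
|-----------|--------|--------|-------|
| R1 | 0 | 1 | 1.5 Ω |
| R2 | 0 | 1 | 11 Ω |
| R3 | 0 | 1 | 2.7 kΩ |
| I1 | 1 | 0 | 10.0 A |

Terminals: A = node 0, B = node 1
All resistors sit directly between nodes 0 and 1, so they are in parallel and share one voltage V; the full source current 10 A splits among them.
1/R_par = 1/1.5 + 1/11 + 1/2700 = 0.7579 S  =>  R_par = 1.319 Ω
V = I × R_par = 10 × 1.319 = 13.19 V
I_R2 = V/R2 = 13.19/11 = 1.199 A

Final answer: 1.199 A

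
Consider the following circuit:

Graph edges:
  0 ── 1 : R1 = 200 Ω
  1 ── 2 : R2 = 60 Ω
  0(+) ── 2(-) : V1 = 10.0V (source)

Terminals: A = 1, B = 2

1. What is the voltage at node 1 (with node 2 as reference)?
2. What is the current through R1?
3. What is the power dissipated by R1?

Nodal analysis, taking node 2 as the 0 V reference.
Source V1 fixes V_0 = 10 V.
KCL at each unknown node (sum of currents leaving = 0; resistances in Ω):
  Node 1: (V_1 - 10)/200 + (V_1 - 0)/60 = 0
Collecting terms: 0.02167 × V_1 = 0.05  =>  V_1 = 2.308 V
Part 1:
  Read off the nodal solution: V_1 = 2.308 V
Part 2:
  I_R1 = (V_0 - V_1)/R1 = (10 - 2.308)/200 = 0.03846 A
  Magnitude: I_R1 = 0.03846 A
Part 3:
  I_R1 = (V_0 - V_1)/R1 = (10 - 2.308)/200 = 0.03846 A
  P_R1 = I_R1² × R1 = (0.03846)² × 200 = 0.2959 W

Final answers:
1. V_1 = 2.308 V
2. I_R1 = 0.03846 A
3. P_R1 = 0.2959 W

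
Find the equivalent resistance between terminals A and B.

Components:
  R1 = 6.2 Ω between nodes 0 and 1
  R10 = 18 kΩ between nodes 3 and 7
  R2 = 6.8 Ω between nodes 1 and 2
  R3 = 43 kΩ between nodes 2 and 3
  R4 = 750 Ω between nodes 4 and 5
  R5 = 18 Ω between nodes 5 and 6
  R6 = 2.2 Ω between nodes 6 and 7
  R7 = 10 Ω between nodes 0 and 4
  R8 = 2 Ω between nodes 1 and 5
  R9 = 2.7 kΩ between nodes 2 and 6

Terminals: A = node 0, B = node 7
The network is not a plain series/parallel combination. Inject a 1 A test current into terminal A (node 0) and return it from terminal B (node 7); then R_eq = V_A / (1 A).
Nodal analysis, taking node 7 as the 0 V reference.
Current source I_test pushes 1 A into node 0 and draws it out of node 7.
KCL at each unknown node (sum of currents leaving = 0; resistances in Ω):
  Node 0: (V_0 - V_1)/6.2 + (V_0 - V_4)/10 - 1 = 0
  Node 1: (V_1 - V_0)/6.2 + (V_1 - V_2)/6.8 + (V_1 - V_5)/2 = 0
  Node 2: (V_2 - V_1)/6.8 + (V_2 - V_3)/43000 + (V_2 - V_6)/2700 = 0
  Node 3: (V_3 - V_2)/43000 + (V_3 - 0)/18000 = 0
  Node 4: (V_4 - V_0)/10 + (V_4 - V_5)/750 = 0
  Node 5: (V_5 - V_1)/2 + (V_5 - V_4)/750 + (V_5 - V_6)/18 = 0
  Node 6: (V_6 - V_2)/2700 + (V_6 - V_5)/18 + (V_6 - 0)/2.2 = 0
Collecting terms (coefficients in siemens):
  0.2613·V_0 - 0.1613·V_1 - 0.1·V_4 = 1
  0.8083·V_1 - 0.1613·V_0 - 0.1471·V_2 - 0.5·V_5 = 0
  0.1475·V_2 - 0.1471·V_1 - 0.00002326·V_3 - 0.0003704·V_6 = 0
  0.00007881·V_3 - 0.00002326·V_2 = 0
  0.1013·V_4 - 0.1·V_0 - 0.001333·V_5 = 0
  0.5569·V_5 - 0.5·V_1 - 0.001333·V_4 - 0.05556·V_6 = 0
  0.5105·V_6 - 0.0003704·V_2 - 0.05556·V_5 = 0
Solving these 7 simultaneous equations (Gaussian elimination) gives:
  V_0 = 28.16 V, V_1 = 22.02 V, V_2 = 21.97 V, V_3 = 6.484 V
  V_4 = 28.05 V, V_5 = 20.06 V, V_6 = 2.199 V
R_eq = V_0 / 1 A = 28.16 Ω

Final answer: 28.16 Ω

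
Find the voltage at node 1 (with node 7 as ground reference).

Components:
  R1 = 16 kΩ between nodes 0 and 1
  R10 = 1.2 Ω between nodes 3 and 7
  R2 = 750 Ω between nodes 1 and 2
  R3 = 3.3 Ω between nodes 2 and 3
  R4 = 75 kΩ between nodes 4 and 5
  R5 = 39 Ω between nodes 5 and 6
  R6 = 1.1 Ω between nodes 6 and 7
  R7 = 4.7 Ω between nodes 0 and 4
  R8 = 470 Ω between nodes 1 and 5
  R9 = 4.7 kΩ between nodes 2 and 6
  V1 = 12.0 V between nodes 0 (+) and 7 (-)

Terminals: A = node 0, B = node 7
Nodal analysis, taking node 7 as the 0 V reference.
Source V1 fixes V_0 = 12 V.
KCL at each unknown node (sum of currents leaving = 0; resistances in Ω):
  Node 1: (V_1 - 12)/16000 + (V_1 - V_2)/750 + (V_1 - V_5)/470 = 0
  Node 2: (V_2 - V_1)/750 + (V_2 - V_3)/3.3 + (V_2 - V_6)/4700 = 0
  Node 3: (V_3 - V_2)/3.3 + (V_3 - 0)/1.2 = 0
  Node 4: (V_4 - V_5)/75000 + (V_4 - 12)/4.7 = 0
  Node 5: (V_5 - V_4)/75000 + (V_5 - V_6)/39 + (V_5 - V_1)/470 = 0
  Node 6: (V_6 - V_5)/39 + (V_6 - 0)/1.1 + (V_6 - V_2)/4700 = 0
Collecting terms (coefficients in siemens):
  0.003523·V_1 - 0.001333·V_2 - 0.002128·V_5 = 0.00075
  0.3046·V_2 - 0.001333·V_1 - 0.303·V_3 - 0.0002128·V_6 = 0
  1.136·V_3 - 0.303·V_2 = 0
  0.2128·V_4 - 0.00001333·V_5 = 2.553
  0.02778·V_5 - 0.002128·V_1 - 0.00001333·V_4 - 0.02564·V_6 = 0
  0.9349·V_6 - 0.0002128·V_2 - 0.02564·V_5 = 0
Solving these 6 simultaneous equations (Gaussian elimination) gives:
  V_1 = 0.2277 V, V_2 = 0.001358 V, V_3 = 0.000362 V, V_4 = 12 V
  V_5 = 0.0238 V, V_6 = 0.0006531 V
The requested potential is V_1 = 0.2277 V.

Final answer: V_1 = 0.2277 V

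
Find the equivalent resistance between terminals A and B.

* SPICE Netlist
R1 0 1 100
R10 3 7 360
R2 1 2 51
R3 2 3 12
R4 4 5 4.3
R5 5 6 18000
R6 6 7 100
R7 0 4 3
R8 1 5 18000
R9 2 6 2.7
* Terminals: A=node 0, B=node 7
The network is not a plain series/parallel combination. Inject a 1 A test current into terminal A (node 0) and return it from terminal B (node 7); then R_eq = V_A / (1 A).
Nodal analysis, taking node 7 as the 0 V reference.
Current source I_test pushes 1 A into node 0 and draws it out of node 7.
KCL at each unknown node (sum of currents leaving = 0; resistances in Ω):
  Node 0: (V_0 - V_1)/100 + (V_0 - V_4)/3 - 1 = 0
  Node 1: (V_1 - V_0)/100 + (V_1 - V_2)/51 + (V_1 - V_5)/18000 = 0
  Node 2: (V_2 - V_1)/51 + (V_2 - V_3)/12 + (V_2 - V_6)/2.7 = 0
  Node 3: (V_3 - V_2)/12 + (V_3 - 0)/360 = 0
  Node 4: (V_4 - V_0)/3 + (V_4 - V_5)/4.3 = 0
  Node 5: (V_5 - V_1)/18000 + (V_5 - V_4)/4.3 + (V_5 - V_6)/18000 = 0
  Node 6: (V_6 - V_2)/2.7 + (V_6 - V_5)/18000 + (V_6 - 0)/100 = 0
Collecting terms (coefficients in siemens):
  0.3433·V_0 - 0.01·V_1 - 0.3333·V_4 = 1
  0.02966·V_1 - 0.01·V_0 - 0.01961·V_2 - 0.00005556·V_5 = 0
  0.4733·V_2 - 0.01961·V_1 - 0.08333·V_3 - 0.3704·V_6 = 0
  0.08611·V_3 - 0.08333·V_2 = 0
  0.5659·V_4 - 0.3333·V_0 - 0.2326·V_5 = 0
  0.2327·V_5 - 0.00005556·V_1 - 0.2326·V_4 - 0.00005556·V_6 = 0
  0.3804·V_6 - 0.3704·V_2 - 0.00005556·V_5 = 0
Solving these 7 simultaneous equations (Gaussian elimination) gives:
  V_0 = 229.6 V, V_1 = 131 V, V_2 = 80.46 V, V_3 = 77.87 V
  V_4 = 229.6 V, V_5 = 229.5 V, V_6 = 78.37 V
R_eq = V_0 / 1 A = 229.6 Ω

Final answer: 229.6 Ω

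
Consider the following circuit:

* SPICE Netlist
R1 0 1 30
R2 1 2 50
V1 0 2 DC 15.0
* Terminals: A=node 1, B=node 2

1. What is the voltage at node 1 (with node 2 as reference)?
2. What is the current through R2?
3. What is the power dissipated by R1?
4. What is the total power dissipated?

Nodal analysis, taking node 2 as the 0 V reference.
Source V1 fixes V_0 = 15 V.
KCL at each unknown node (sum of currents leaving = 0; resistances in Ω):
  Node 1: (V_1 - 15)/30 + (V_1 - 0)/50 = 0
Collecting terms: 0.05333 × V_1 = 0.5  =>  V_1 = 9.375 V
Part 1:
  Read off the nodal solution: V_1 = 9.375 V
Part 2:
  I_R2 = (V_1 - V_2)/R2 = (9.375 - 0)/50 = 0.1875 A
  Magnitude: I_R2 = 0.1875 A
Part 3:
  I_R1 = (V_0 - V_1)/R1 = (15 - 9.375)/30 = 0.1875 A
  P_R1 = I_R1² × R1 = (0.1875)² × 30 = 1.055 W
Part 4:
  Power in each resistor, P = (ΔV)²/R:
    P_R1 = (15 - 9.375)²/30 = 1.055 W
    P_R2 = (9.375 - 0)²/50 = 1.758 W
  P_total = P_R1 + P_R2 = 2.812 W

Final answers:
1. V_1 = 9.375 V
2. I_R2 = 0.1875 A
3. P_R1 = 1.055 W
4. P_total = 2.812 W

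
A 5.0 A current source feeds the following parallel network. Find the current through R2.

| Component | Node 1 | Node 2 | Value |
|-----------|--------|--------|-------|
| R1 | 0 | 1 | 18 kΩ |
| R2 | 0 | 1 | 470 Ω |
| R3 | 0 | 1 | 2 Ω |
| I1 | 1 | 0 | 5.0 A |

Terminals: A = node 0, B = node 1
All resistors sit directly between nodes 0 and 1, so they are in parallel and share one voltage V; the full source current 5 A splits among them.
1/R_par = 1/18000 + 1/470 + 1/2 = 0.5022 S  =>  R_par = 1.991 Ω
V = I × R_par = 5 × 1.991 = 9.957 V
I_R2 = V/R2 = 9.957/470 = 0.02118 A

Final answer: 0.02118 A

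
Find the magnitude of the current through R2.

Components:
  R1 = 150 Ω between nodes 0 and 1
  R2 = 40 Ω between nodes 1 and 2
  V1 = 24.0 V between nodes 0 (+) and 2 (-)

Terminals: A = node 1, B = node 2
Nodal analysis, taking node 2 as the 0 V reference.
Source V1 fixes V_0 = 24 V.
KCL at each unknown node (sum of currents leaving = 0; resistances in Ω):
  Node 1: (V_1 - 24)/150 + (V_1 - 0)/40 = 0
Collecting terms: 0.03167 × V_1 = 0.16  =>  V_1 = 5.053 V
I_R2 = (V_1 - V_2)/R2 = (5.053 - 0)/40 = 0.1263 A
|I_R2| = 0.1263 A

Final answer: |I_R2| = 0.1263 A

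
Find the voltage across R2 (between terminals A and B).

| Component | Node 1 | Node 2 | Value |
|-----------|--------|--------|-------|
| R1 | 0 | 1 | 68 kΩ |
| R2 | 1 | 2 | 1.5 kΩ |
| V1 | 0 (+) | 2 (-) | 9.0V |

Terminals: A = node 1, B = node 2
R1 and R2 are in series across V1 (node 0 → node 1 → node 2), and the output A–B is taken across R2, so this is a voltage divider.
Series current: I = V1/(R1 + R2) = 9/(68000 + 1500) = 9/69500 = 0.0001295 A
V_R2 = I × R2 = V1 × R2/(R1 + R2) = 9 × 1500/69500 = 0.1942 V

Final answer: 0.1942 V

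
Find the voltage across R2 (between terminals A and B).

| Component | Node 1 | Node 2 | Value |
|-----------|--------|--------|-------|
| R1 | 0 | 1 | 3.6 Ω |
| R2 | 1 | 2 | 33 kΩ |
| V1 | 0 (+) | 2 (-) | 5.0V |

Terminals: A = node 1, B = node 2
R1 and R2 are in series across V1 (node 0 → node 1 → node 2), and the output A–B is taken across R2, so this is a voltage divider.
Series current: I = V1/(R1 + R2) = 5/(3.6 + 33000) = 5/33000 = 0.0001515 A
V_R2 = I × R2 = V1 × R2/(R1 + R2) = 5 × 33000/33000 = 4.999 V

Final answer: 4.999 V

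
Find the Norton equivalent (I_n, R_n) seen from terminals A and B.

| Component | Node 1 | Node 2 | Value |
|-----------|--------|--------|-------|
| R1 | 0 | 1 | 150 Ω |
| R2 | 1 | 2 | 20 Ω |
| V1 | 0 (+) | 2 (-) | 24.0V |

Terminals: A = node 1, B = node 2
Find the Thévenin equivalent first; then I_n = V_th/R_th and R_n = R_th.
Step 1 — V_th is the open-circuit voltage V_A - V_B (nothing connected across the terminals).
Nodal analysis, taking node 2 as the 0 V reference.
Source V1 fixes V_0 = 24 V.
KCL at each unknown node (sum of currents leaving = 0; resistances in Ω):
  Node 1: (V_1 - 24)/150 + (V_1 - 0)/20 = 0
Collecting terms: 0.05667 × V_1 = 0.16  =>  V_1 = 2.824 V
V_th = V_1 - V_2 = 2.824 - 0 = 2.824 V
Step 2 — R_th: zero the source — replace V1 by a short circuit (node 2 merges into node 0) — and find the resistance seen between A (node 1) and B (node 0).
Reduce the network between node 1 (A) and node 0 (B) by series/parallel combination:
  Rp1 = R1 ‖ R2 (parallel, both between nodes 0 and 1) = 1/(1/150 + 1/20) = 17.65 Ω
R_th = 17.65 Ω
I_n = V_th/R_th = 2.824/17.65 = 0.16 A, and R_n = R_th = 17.65 Ω

Final answer: I_n = 0.16 A, R_n = 17.65 Ω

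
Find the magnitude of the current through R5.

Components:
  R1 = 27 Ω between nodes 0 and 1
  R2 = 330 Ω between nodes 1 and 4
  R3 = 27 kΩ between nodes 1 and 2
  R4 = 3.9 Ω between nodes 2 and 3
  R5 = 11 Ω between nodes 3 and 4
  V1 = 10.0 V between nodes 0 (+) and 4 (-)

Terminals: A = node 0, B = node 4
Nodal analysis, taking node 4 as the 0 V reference.
Source V1 fixes V_0 = 10 V.
KCL at each unknown node (sum of currents leaving = 0; resistances in Ω):
  Node 1: (V_1 - 10)/27 + (V_1 - 0)/330 + (V_1 - V_2)/27000 = 0
  Node 2: (V_2 - V_1)/27000 + (V_2 - V_3)/3.9 = 0
  Node 3: (V_3 - V_2)/3.9 + (V_3 - 0)/11 = 0
Collecting terms (coefficients in siemens):
  0.0401·V_1 - 0.00003704·V_2 = 0.3704
  0.2564·V_2 - 0.00003704·V_1 - 0.2564·V_3 = 0
  0.3473·V_3 - 0.2564·V_2 = 0
Solving these 3 simultaneous equations (Gaussian elimination) gives:
  V_1 = 9.235 V, V_2 = 0.005094 V, V_3 = 0.00376 V
I_R5 = (V_3 - V_4)/R5 = (0.00376 - 0)/11 = 0.0003419 A
|I_R5| = 0.0003419 A

Final answer: |I_R5| = 0.0003419 A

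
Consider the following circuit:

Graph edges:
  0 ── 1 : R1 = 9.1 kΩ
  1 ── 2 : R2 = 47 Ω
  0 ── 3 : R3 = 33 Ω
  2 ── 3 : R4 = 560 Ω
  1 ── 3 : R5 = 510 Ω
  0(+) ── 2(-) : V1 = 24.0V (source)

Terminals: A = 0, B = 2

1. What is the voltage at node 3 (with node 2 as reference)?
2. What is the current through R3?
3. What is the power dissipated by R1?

Nodal analysis, taking node 2 as the 0 V reference.
Source V1 fixes V_0 = 24 V.
KCL at each unknown node (sum of currents leaving = 0; resistances in Ω):
  Node 1: (V_1 - 24)/9100 + (V_1 - 0)/47 + (V_1 - V_3)/510 = 0
  Node 3: (V_3 - 24)/33 + (V_3 - 0)/560 + (V_3 - V_1)/510 = 0
Collecting terms (coefficients in siemens):
  0.02335·V_1 - 0.001961·V_3 = 0.002637
  0.03405·V_3 - 0.001961·V_1 = 0.7273
Determinant D = (0.02335)(0.03405) - (-0.001961)(-0.001961) = 0.0007911
V_1 = [(0.002637)(0.03405) - (-0.001961)(0.7273)]/D = 1.916 V
V_3 = [(0.02335)(0.7273) - (0.002637)(-0.001961)]/D = 21.47 V
Part 1:
  Read off the nodal solution: V_3 = 21.47 V
Part 2:
  I_R3 = (V_0 - V_3)/R3 = (24 - 21.47)/33 = 0.07668 A
  Magnitude: I_R3 = 0.07668 A
Part 3:
  I_R1 = (V_0 - V_1)/R1 = (24 - 1.916)/9100 = 0.002427 A
  P_R1 = I_R1² × R1 = (0.002427)² × 9100 = 0.05359 W

Final answers:
1. V_3 = 21.47 V
2. I_R3 = 0.07668 A
3. P_R1 = 0.05359 W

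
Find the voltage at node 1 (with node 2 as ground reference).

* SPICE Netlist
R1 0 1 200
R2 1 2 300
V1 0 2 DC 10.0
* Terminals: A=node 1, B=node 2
Nodal analysis, taking node 2 as the 0 V reference.
Source V1 fixes V_0 = 10 V.
KCL at each unknown node (sum of currents leaving = 0; resistances in Ω):
  Node 1: (V_1 - 10)/200 + (V_1 - 0)/300 = 0
Collecting terms: 0.008333 × V_1 = 0.05  =>  V_1 = 6 V
The requested potential is V_1 = 6 V.

Final answer: V_1 = 6 V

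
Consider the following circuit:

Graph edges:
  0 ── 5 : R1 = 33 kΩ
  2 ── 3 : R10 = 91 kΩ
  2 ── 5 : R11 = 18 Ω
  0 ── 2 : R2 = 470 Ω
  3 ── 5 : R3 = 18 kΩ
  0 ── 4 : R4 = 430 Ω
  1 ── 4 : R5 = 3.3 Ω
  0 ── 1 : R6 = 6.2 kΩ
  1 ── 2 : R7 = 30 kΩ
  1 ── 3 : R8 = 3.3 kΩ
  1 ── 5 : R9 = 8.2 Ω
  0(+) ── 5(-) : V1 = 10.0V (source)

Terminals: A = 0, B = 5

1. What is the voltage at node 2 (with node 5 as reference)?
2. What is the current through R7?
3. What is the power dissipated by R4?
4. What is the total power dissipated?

Nodal analysis, taking node 5 as the 0 V reference.
Source V1 fixes V_0 = 10 V.
KCL at each unknown node (sum of currents leaving = 0; resistances in Ω):
  Node 1: (V_1 - V_4)/3.3 + (V_1 - 10)/6200 + (V_1 - V_2)/30000 + (V_1 - V_3)/3300 + (V_1 - 0)/8.2 = 0
  Node 2: (V_2 - 10)/470 + (V_2 - V_1)/30000 + (V_2 - V_3)/91000 + (V_2 - 0)/18 = 0
  Node 3: (V_3 - 0)/18000 + (V_3 - V_1)/3300 + (V_3 - V_2)/91000 = 0
  Node 4: (V_4 - 10)/430 + (V_4 - V_1)/3.3 = 0
Collecting terms (coefficients in siemens):
  0.4255·V_1 - 0.00003333·V_2 - 0.000303·V_3 - 0.303·V_4 = 0.001613
  0.05773·V_2 - 0.00003333·V_1 - 0.00001099·V_3 = 0.02128
  0.0003696·V_3 - 0.000303·V_1 - 0.00001099·V_2 = 0
  0.3054·V_4 - 0.303·V_1 = 0.02326
Solving these 4 simultaneous equations (Gaussian elimination) gives:
  V_1 = 0.1984 V, V_2 = 0.3687 V, V_3 = 0.1737 V, V_4 = 0.2731 V
Part 1:
  Read off the nodal solution: V_2 = 0.3687 V
Part 2:
  I_R7 = (V_1 - V_2)/R7 = (0.1984 - 0.3687)/30000 = -0.000005676 A
  Magnitude: I_R7 = 0.000005676 A
Part 3:
  I_R4 = (V_0 - V_4)/R4 = (10 - 0.2731)/430 = 0.02262 A
  P_R4 = I_R4² × R4 = (0.02262)² × 430 = 0.22 W
Part 4:
  Power in each resistor, P = (ΔV)²/R:
    P_R1 = (10 - 0)²/33000 = 0.00303 W
    P_R2 = (10 - 0.3687)²/470 = 0.1974 W
    P_R3 = (0.1737 - 0)²/18000 = 0.000001676 W
    P_R4 = (10 - 0.2731)²/430 = 0.22 W
    P_R5 = (0.1984 - 0.2731)²/3.3 = 0.001689 W
    P_R6 = (10 - 0.1984)²/6200 = 0.0155 W
    P_R7 = (0.1984 - 0.3687)²/30000 = 0.0000009665 W
    P_R8 = (0.1984 - 0.1737)²/3300 = 0.0000001859 W
    P_R9 = (0.1984 - 0)²/8.2 = 0.004802 W
    P_R10 = (0.3687 - 0.1737)²/91000 = 0.0000004181 W
    P_R11 = (0.3687 - 0)²/18 = 0.007553 W
  P_total = P_R1 + P_R2 + P_R3 + P_R4 + P_R5 + P_R6 + P_R7 + P_R8 + P_R9 + P_R10 + P_R11 = 0.45 W

Final answers:
1. V_2 = 0.3687 V
2. I_R7 = 5.676e-06 A
3. P_R4 = 0.22 W
4. P_total = 0.45 W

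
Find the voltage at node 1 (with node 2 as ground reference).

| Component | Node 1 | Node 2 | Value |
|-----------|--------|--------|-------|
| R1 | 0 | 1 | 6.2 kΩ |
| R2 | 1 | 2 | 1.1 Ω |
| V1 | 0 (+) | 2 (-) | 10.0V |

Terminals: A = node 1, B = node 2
Nodal analysis, taking node 2 as the 0 V reference.
Source V1 fixes V_0 = 10 V.
KCL at each unknown node (sum of currents leaving = 0; resistances in Ω):
  Node 1: (V_1 - 10)/6200 + (V_1 - 0)/1.1 = 0
Collecting terms: 0.9093 × V_1 = 0.001613  =>  V_1 = 0.001774 V
The requested potential is V_1 = 0.001774 V.

Final answer: V_1 = 0.001774 V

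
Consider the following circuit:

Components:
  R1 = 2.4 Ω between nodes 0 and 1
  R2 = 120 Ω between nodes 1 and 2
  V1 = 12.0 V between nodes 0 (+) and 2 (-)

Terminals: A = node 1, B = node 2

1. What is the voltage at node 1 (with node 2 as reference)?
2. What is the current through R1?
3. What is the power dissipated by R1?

Nodal analysis, taking node 2 as the 0 V reference.
Source V1 fixes V_0 = 12 V.
KCL at each unknown node (sum of currents leaving = 0; resistances in Ω):
  Node 1: (V_1 - 12)/2.4 + (V_1 - 0)/120 = 0
Collecting terms: 0.425 × V_1 = 5  =>  V_1 = 11.76 V
Part 1:
  Read off the nodal solution: V_1 = 11.76 V
Part 2:
  I_R1 = (V_0 - V_1)/R1 = (12 - 11.76)/2.4 = 0.09804 A
  Magnitude: I_R1 = 0.09804 A
Part 3:
  I_R1 = (V_0 - V_1)/R1 = (12 - 11.76)/2.4 = 0.09804 A
  P_R1 = I_R1² × R1 = (0.09804)² × 2.4 = 0.02307 W

Final answers:
1. V_1 = 11.76 V
2. I_R1 = 0.09804 A
3. P_R1 = 0.02307 W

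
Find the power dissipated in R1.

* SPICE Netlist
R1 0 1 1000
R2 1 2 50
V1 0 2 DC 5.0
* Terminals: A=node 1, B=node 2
Nodal analysis, taking node 2 as the 0 V reference.
Source V1 fixes V_0 = 5 V.
KCL at each unknown node (sum of currents leaving = 0; resistances in Ω):
  Node 1: (V_1 - 5)/1000 + (V_1 - 0)/50 = 0
Collecting terms: 0.021 × V_1 = 0.005  =>  V_1 = 0.2381 V
I_R1 = (V_0 - V_1)/R1 = (5 - 0.2381)/1000 = 0.004762 A
P_R1 = I_R1² × R1 = (0.004762)² × 1000 = 0.02268 W

Final answer: 0.02268 W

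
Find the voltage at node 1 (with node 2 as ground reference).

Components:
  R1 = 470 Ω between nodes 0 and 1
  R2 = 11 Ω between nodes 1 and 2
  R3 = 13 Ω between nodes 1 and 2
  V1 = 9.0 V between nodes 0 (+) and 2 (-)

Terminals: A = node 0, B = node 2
Nodal analysis, taking node 2 as the 0 V reference.
Source V1 fixes V_0 = 9 V.
KCL at each unknown node (sum of currents leaving = 0; resistances in Ω):
  Node 1: (V_1 - 9)/470 + (V_1 - 0)/11 + (V_1 - 0)/13 = 0
Collecting terms: 0.17 × V_1 = 0.01915  =>  V_1 = 0.1127 V
The requested potential is V_1 = 0.1127 V.

Final answer: V_1 = 0.1127 V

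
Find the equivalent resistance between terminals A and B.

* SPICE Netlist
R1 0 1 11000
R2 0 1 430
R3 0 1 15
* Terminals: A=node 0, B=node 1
Reduce the network between node 0 (A) and node 1 (B) by series/parallel combination:
  Rp1 = R1 ‖ R2 ‖ R3 (parallel, all between nodes 0 and 1) = 1/(1/11000 + 1/430 + 1/15) = 14.48 Ω
R_eq = 14.48 Ω

Final answer: 14.48 Ω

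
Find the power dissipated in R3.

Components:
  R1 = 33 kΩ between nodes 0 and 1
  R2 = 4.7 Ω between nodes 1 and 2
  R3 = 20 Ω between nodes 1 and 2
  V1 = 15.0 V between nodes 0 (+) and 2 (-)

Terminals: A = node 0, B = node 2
Nodal analysis, taking node 2 as the 0 V reference.
Source V1 fixes V_0 = 15 V.
KCL at each unknown node (sum of currents leaving = 0; resistances in Ω):
  Node 1: (V_1 - 15)/33000 + (V_1 - 0)/4.7 + (V_1 - 0)/20 = 0
Collecting terms: 0.2628 × V_1 = 0.0004545  =>  V_1 = 0.00173 V
I_R3 = (V_1 - V_2)/R3 = (0.00173 - 0)/20 = 0.00008648 A
P_R3 = I_R3² × R3 = (0.00008648)² × 20 = 0.0000001496 W

Final answer: 1.496e-07 W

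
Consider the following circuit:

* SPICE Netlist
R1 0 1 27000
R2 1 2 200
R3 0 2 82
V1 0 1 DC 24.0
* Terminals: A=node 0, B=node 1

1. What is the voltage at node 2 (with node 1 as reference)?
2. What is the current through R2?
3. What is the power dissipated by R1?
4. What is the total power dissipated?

Nodal analysis, taking node 1 as the 0 V reference.
Source V1 fixes V_0 = 24 V.
KCL at each unknown node (sum of currents leaving = 0; resistances in Ω):
  Node 2: (V_2 - 0)/200 + (V_2 - 24)/82 = 0
Collecting terms: 0.0172 × V_2 = 0.2927  =>  V_2 = 17.02 V
Part 1:
  Read off the nodal solution: V_2 = 17.02 V
Part 2:
  I_R2 = (V_1 - V_2)/R2 = (0 - 17.02)/200 = -0.08511 A
  Magnitude: I_R2 = 0.08511 A
Part 3:
  I_R1 = (V_0 - V_1)/R1 = (24 - 0)/27000 = 0.0008889 A
  P_R1 = I_R1² × R1 = (0.0008889)² × 27000 = 0.02133 W
Part 4:
  Power in each resistor, P = (ΔV)²/R:
    P_R1 = (24 - 0)²/27000 = 0.02133 W
    P_R2 = (0 - 17.02)²/200 = 1.449 W
    P_R3 = (24 - 17.02)²/82 = 0.5939 W
  P_total = P_R1 + P_R2 + P_R3 = 2.064 W

Final answers:
1. V_2 = 17.02 V
2. I_R2 = 0.08511 A
3. P_R1 = 0.02133 W
4. P_total = 2.064 W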